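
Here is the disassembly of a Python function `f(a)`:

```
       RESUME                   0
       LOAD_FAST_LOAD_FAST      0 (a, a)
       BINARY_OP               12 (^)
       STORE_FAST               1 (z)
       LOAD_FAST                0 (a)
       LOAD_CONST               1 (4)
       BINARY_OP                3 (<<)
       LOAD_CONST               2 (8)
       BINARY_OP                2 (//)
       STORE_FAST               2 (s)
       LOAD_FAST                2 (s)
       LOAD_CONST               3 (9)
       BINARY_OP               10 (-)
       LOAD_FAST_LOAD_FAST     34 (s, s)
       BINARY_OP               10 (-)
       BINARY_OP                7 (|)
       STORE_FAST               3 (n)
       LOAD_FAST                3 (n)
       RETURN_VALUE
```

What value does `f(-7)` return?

-23

LOAD_FAST_LOAD_FAST a,a → push -7,-7. Stack: [-7, -7]
BINARY_OP ^ → -7 ^ -7 = 0. Stack: [0]
STORE_FAST z → z=0. Stack: []
LOAD_FAST a → push -7. Stack: [-7]
LOAD_CONST → push 4. Stack: [-7, 4]
BINARY_OP << → -7 << 4 = -112. Stack: [-112]
LOAD_CONST → push 8. Stack: [-112, 8]
BINARY_OP // → -112 // 8 = -14. Stack: [-14]
STORE_FAST s → s=-14. Stack: []
LOAD_FAST s → push -14. Stack: [-14]
LOAD_CONST → push 9. Stack: [-14, 9]
BINARY_OP - → -14 - 9 = -23. Stack: [-23]
LOAD_FAST_LOAD_FAST s,s → push -14,-14. Stack: [-23, -14, -14]
BINARY_OP - → -14 - -14 = 0. Stack: [-23, 0]
BINARY_OP | → -23 | 0 = -23. Stack: [-23]
STORE_FAST n → n=-23. Stack: []
LOAD_FAST n → push -23. Stack: [-23]
RETURN_VALUE → return -23.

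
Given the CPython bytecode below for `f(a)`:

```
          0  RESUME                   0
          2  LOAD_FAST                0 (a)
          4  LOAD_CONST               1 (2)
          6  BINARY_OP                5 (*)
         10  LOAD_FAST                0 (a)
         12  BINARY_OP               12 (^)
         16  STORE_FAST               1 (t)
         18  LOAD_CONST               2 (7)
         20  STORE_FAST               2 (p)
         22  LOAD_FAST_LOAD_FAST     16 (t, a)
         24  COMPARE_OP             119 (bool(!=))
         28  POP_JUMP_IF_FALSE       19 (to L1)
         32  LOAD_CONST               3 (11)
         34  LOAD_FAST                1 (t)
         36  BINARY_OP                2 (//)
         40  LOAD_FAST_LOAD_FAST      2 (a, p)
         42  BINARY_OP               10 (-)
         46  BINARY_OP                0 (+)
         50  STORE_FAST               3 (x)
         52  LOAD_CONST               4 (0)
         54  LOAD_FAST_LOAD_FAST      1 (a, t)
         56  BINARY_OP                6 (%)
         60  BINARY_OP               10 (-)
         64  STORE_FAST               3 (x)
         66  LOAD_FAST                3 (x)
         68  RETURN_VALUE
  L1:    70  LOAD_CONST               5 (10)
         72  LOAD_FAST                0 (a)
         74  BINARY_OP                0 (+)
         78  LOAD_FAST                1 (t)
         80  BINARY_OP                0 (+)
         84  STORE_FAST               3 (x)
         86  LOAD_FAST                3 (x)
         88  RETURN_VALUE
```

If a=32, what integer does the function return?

-32

LOAD_FAST a → push 32. Stack: [32]
LOAD_CONST → push 2. Stack: [32, 2]
BINARY_OP * → 32 * 2 = 64. Stack: [64]
LOAD_FAST a → push 32. Stack: [64, 32]
BINARY_OP ^ → 64 ^ 32 = 96. Stack: [96]
STORE_FAST t → t=96. Stack: []
LOAD_CONST → push 7. Stack: [7]
STORE_FAST p → p=7. Stack: []
LOAD_FAST_LOAD_FAST t,a → push 96,32. Stack: [96, 32]
COMPARE_OP bool(!=) → 96 vs 32 = True. Stack: [True]
POP_JUMP_IF_FALSE → pop True; no jump. Stack: []
LOAD_CONST → push 11. Stack: [11]
LOAD_FAST t → push 96. Stack: [11, 96]
BINARY_OP // → 11 // 96 = 0. Stack: [0]
LOAD_FAST_LOAD_FAST a,p → push 32,7. Stack: [0, 32, 7]
BINARY_OP - → 32 - 7 = 25. Stack: [0, 25]
BINARY_OP + → 0 + 25 = 25. Stack: [25]
STORE_FAST x → x=25. Stack: []
LOAD_CONST → push 0. Stack: [0]
LOAD_FAST_LOAD_FAST a,t → push 32,96. Stack: [0, 32, 96]
BINARY_OP % → 32 % 96 = 32. Stack: [0, 32]
BINARY_OP - → 0 - 32 = -32. Stack: [-32]
STORE_FAST x → x=-32. Stack: []
LOAD_FAST x → push -32. Stack: [-32]
RETURN_VALUE → return -32.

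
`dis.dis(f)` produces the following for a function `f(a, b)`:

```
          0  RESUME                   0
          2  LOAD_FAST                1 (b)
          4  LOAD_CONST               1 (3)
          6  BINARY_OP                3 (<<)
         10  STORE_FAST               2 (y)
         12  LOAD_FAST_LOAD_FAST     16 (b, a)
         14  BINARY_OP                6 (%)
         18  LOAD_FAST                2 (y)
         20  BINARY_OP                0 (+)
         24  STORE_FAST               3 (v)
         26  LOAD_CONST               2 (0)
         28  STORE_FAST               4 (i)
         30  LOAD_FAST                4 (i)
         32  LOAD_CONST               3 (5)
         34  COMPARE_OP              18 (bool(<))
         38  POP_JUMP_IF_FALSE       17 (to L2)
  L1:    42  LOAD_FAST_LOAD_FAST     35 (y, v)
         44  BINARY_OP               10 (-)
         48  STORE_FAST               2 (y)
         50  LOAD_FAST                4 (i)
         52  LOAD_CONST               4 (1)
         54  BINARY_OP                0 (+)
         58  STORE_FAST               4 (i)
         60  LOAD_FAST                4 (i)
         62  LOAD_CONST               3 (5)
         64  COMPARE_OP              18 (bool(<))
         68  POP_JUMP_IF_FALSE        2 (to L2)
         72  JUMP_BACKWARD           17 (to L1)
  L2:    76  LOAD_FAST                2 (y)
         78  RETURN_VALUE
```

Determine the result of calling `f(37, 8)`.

-296

LOAD_FAST b → push 8
LOAD_CONST → push 3
BINARY_OP << → 8 << 3 = 64
STORE_FAST y → y=64
LOAD_FAST_LOAD_FAST b,a → push 8,37
BINARY_OP % → 8 % 37 = 8
LOAD_FAST y → push 64
BINARY_OP + → 8 + 64 = 72
STORE_FAST v → v=72
LOAD_CONST → push 0
STORE_FAST i → i=0
LOAD_FAST i → push 0
LOAD_CONST → push 5
COMPARE_OP bool(<) → 0 vs 5 = True
POP_JUMP_IF_FALSE → pop True; no jump
LOAD_FAST_LOAD_FAST y,v → push 64,72
BINARY_OP - → 64 - 72 = -8
STORE_FAST y → y=-8
LOAD_FAST i → push 0
LOAD_CONST → push 1
BINARY_OP + → 0 + 1 = 1
STORE_FAST i → i=1
LOAD_FAST i → push 1
LOAD_CONST → push 5
COMPARE_OP bool(<) → 1 vs 5 = True
POP_JUMP_IF_FALSE → pop True; no jump
LOAD_FAST_LOAD_FAST y,v → push -8,72
BINARY_OP - → -8 - 72 = -80
STORE_FAST y → y=-80
LOAD_FAST i → push 1
LOAD_CONST → push 1
BINARY_OP + → 1 + 1 = 2
STORE_FAST i → i=2
LOAD_FAST i → push 2
LOAD_CONST → push 5
COMPARE_OP bool(<) → 2 vs 5 = True
POP_JUMP_IF_FALSE → pop True; no jump
LOAD_FAST_LOAD_FAST y,v → push -80,72
BINARY_OP - → -80 - 72 = -152
STORE_FAST y → y=-152
LOAD_FAST i → push 2
LOAD_CONST → push 1
BINARY_OP + → 2 + 1 = 3
STORE_FAST i → i=3
LOAD_FAST i → push 3
LOAD_CONST → push 5
COMPARE_OP bool(<) → 3 vs 5 = True
POP_JUMP_IF_FALSE → pop True; no jump
LOAD_FAST_LOAD_FAST y,v → push -152,72
BINARY_OP - → -152 - 72 = -224
STORE_FAST y → y=-224
LOAD_FAST i → push 3
LOAD_CONST → push 1
BINARY_OP + → 3 + 1 = 4
STORE_FAST i → i=4
LOAD_FAST i → push 4
LOAD_CONST → push 5
COMPARE_OP bool(<) → 4 vs 5 = True
POP_JUMP_IF_FALSE → pop True; no jump
LOAD_FAST_LOAD_FAST y,v → push -224,72
BINARY_OP - → -224 - 72 = -296
STORE_FAST y → y=-296
LOAD_FAST i → push 4
LOAD_CONST → push 1
BINARY_OP + → 4 + 1 = 5
STORE_FAST i → i=5
LOAD_FAST i → push 5
LOAD_CONST → push 5
COMPARE_OP bool(<) → 5 vs 5 = False
POP_JUMP_IF_FALSE → pop False; jump
LOAD_FAST y → push -296
RETURN_VALUE → return -296.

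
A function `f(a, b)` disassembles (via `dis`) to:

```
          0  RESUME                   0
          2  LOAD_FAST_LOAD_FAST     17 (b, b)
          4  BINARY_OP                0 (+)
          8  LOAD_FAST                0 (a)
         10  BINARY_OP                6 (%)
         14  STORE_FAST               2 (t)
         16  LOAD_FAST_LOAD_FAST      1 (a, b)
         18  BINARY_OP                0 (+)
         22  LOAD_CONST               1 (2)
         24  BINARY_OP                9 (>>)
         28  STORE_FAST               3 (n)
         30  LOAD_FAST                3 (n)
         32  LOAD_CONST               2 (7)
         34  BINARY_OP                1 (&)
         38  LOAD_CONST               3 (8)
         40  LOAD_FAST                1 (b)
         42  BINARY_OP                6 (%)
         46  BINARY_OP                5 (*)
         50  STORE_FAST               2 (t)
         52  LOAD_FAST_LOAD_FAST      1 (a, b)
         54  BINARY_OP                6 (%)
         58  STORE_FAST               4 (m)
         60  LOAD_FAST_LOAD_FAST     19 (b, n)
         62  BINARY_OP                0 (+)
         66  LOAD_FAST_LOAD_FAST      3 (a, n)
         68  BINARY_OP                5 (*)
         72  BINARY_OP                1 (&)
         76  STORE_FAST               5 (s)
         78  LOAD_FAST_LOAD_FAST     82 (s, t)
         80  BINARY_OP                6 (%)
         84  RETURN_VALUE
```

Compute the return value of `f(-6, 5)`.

LOAD_FAST_LOAD_FAST b,b → push 5,5. Stack: [5, 5]
BINARY_OP + → 5 + 5 = 10. Stack: [10]
LOAD_FAST a → push -6. Stack: [10, -6]
BINARY_OP % → 10 % -6 = -2. Stack: [-2]
STORE_FAST t → t=-2. Stack: []
LOAD_FAST_LOAD_FAST a,b → push -6,5. Stack: [-6, 5]
BINARY_OP + → -6 + 5 = -1. Stack: [-1]
LOAD_CONST → push 2. Stack: [-1, 2]
BINARY_OP >> → -1 >> 2 = -1. Stack: [-1]
STORE_FAST n → n=-1. Stack: []
LOAD_FAST n → push -1. Stack: [-1]
LOAD_CONST → push 7. Stack: [-1, 7]
BINARY_OP & → -1 & 7 = 7. Stack: [7]
LOAD_CONST → push 8. Stack: [7, 8]
LOAD_FAST b → push 5. Stack: [7, 8, 5]
BINARY_OP % → 8 % 5 = 3. Stack: [7, 3]
BINARY_OP * → 7 * 3 = 21. Stack: [21]
STORE_FAST t → t=21. Stack: []
LOAD_FAST_LOAD_FAST a,b → push -6,5. Stack: [-6, 5]
BINARY_OP % → -6 % 5 = 4. Stack: [4]
STORE_FAST m → m=4. Stack: []
LOAD_FAST_LOAD_FAST b,n → push 5,-1. Stack: [5, -1]
BINARY_OP + → 5 + -1 = 4. Stack: [4]
LOAD_FAST_LOAD_FAST a,n → push -6,-1. Stack: [4, -6, -1]
BINARY_OP * → -6 * -1 = 6. Stack: [4, 6]
BINARY_OP & → 4 & 6 = 4. Stack: [4]
STORE_FAST s → s=4. Stack: []
LOAD_FAST_LOAD_FAST s,t → push 4,21. Stack: [4, 21]
BINARY_OP % → 4 % 21 = 4. Stack: [4]
RETURN_VALUE → return 4.

4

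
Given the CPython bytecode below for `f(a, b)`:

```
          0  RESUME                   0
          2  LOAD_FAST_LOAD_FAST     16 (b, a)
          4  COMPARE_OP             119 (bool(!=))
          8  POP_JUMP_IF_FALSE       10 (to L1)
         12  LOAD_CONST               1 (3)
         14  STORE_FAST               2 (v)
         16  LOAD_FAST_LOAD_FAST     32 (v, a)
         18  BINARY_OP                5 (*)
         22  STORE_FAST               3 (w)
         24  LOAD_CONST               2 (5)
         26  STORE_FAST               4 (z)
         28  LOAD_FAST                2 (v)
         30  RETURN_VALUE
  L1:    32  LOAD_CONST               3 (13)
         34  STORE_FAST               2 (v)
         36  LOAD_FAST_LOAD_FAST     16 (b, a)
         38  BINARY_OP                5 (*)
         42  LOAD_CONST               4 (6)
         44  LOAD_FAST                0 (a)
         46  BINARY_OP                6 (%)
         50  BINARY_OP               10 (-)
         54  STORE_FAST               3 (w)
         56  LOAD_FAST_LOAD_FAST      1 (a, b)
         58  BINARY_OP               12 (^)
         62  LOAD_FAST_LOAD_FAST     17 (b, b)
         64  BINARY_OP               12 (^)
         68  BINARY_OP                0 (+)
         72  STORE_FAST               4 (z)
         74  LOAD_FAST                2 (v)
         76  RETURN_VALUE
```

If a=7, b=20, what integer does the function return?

3

LOAD_FAST_LOAD_FAST b,a → push 20,7. Stack: [20, 7]
COMPARE_OP bool(!=) → 20 vs 7 = True. Stack: [True]
POP_JUMP_IF_FALSE → pop True; no jump. Stack: []
LOAD_CONST → push 3. Stack: [3]
STORE_FAST v → v=3. Stack: []
LOAD_FAST_LOAD_FAST v,a → push 3,7. Stack: [3, 7]
BINARY_OP * → 3 * 7 = 21. Stack: [21]
STORE_FAST w → w=21. Stack: []
LOAD_CONST → push 5. Stack: [5]
STORE_FAST z → z=5. Stack: []
LOAD_FAST v → push 3. Stack: [3]
RETURN_VALUE → return 3.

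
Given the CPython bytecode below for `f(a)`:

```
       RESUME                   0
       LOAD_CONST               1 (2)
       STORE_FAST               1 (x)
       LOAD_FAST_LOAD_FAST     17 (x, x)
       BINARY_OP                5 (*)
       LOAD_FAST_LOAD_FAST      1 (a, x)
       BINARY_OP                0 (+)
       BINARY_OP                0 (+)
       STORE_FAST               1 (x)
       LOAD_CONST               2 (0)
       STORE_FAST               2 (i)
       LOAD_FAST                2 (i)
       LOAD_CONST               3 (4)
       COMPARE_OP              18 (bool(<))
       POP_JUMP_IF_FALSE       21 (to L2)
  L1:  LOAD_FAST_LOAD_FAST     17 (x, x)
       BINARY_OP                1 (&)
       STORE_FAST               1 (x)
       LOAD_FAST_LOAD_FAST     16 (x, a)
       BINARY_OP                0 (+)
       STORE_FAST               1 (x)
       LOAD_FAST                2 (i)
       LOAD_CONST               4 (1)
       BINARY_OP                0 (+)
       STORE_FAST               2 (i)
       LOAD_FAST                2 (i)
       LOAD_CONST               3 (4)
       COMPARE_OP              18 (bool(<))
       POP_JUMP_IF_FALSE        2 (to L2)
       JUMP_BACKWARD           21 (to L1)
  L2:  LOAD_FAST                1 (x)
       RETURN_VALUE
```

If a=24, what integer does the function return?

LOAD_CONST → push 2
STORE_FAST x → x=2
LOAD_FAST_LOAD_FAST x,x → push 2,2
BINARY_OP * → 2 * 2 = 4
LOAD_FAST_LOAD_FAST a,x → push 24,2
BINARY_OP + → 24 + 2 = 26
BINARY_OP + → 4 + 26 = 30
STORE_FAST x → x=30
LOAD_CONST → push 0
STORE_FAST i → i=0
LOAD_FAST i → push 0
LOAD_CONST → push 4
COMPARE_OP bool(<) → 0 vs 4 = True
POP_JUMP_IF_FALSE → pop True; no jump
LOAD_FAST_LOAD_FAST x,x → push 30,30
BINARY_OP & → 30 & 30 = 30
STORE_FAST x → x=30
LOAD_FAST_LOAD_FAST x,a → push 30,24
BINARY_OP + → 30 + 24 = 54
STORE_FAST x → x=54
LOAD_FAST i → push 0
LOAD_CONST → push 1
BINARY_OP + → 0 + 1 = 1
STORE_FAST i → i=1
LOAD_FAST i → push 1
LOAD_CONST → push 4
COMPARE_OP bool(<) → 1 vs 4 = True
POP_JUMP_IF_FALSE → pop True; no jump
LOAD_FAST_LOAD_FAST x,x → push 54,54
BINARY_OP & → 54 & 54 = 54
STORE_FAST x → x=54
LOAD_FAST_LOAD_FAST x,a → push 54,24
BINARY_OP + → 54 + 24 = 78
STORE_FAST x → x=78
LOAD_FAST i → push 1
LOAD_CONST → push 1
BINARY_OP + → 1 + 1 = 2
STORE_FAST i → i=2
LOAD_FAST i → push 2
LOAD_CONST → push 4
COMPARE_OP bool(<) → 2 vs 4 = True
POP_JUMP_IF_FALSE → pop True; no jump
LOAD_FAST_LOAD_FAST x,x → push 78,78
BINARY_OP & → 78 & 78 = 78
STORE_FAST x → x=78
LOAD_FAST_LOAD_FAST x,a → push 78,24
BINARY_OP + → 78 + 24 = 102
STORE_FAST x → x=102
LOAD_FAST i → push 2
LOAD_CONST → push 1
BINARY_OP + → 2 + 1 = 3
STORE_FAST i → i=3
LOAD_FAST i → push 3
LOAD_CONST → push 4
COMPARE_OP bool(<) → 3 vs 4 = True
POP_JUMP_IF_FALSE → pop True; no jump
LOAD_FAST_LOAD_FAST x,x → push 102,102
BINARY_OP & → 102 & 102 = 102
STORE_FAST x → x=102
LOAD_FAST_LOAD_FAST x,a → push 102,24
BINARY_OP + → 102 + 24 = 126
STORE_FAST x → x=126
LOAD_FAST i → push 3
LOAD_CONST → push 1
BINARY_OP + → 3 + 1 = 4
STORE_FAST i → i=4
LOAD_FAST i → push 4
LOAD_CONST → push 4
COMPARE_OP bool(<) → 4 vs 4 = False
POP_JUMP_IF_FALSE → pop False; jump
LOAD_FAST x → push 126
RETURN_VALUE → return 126.

126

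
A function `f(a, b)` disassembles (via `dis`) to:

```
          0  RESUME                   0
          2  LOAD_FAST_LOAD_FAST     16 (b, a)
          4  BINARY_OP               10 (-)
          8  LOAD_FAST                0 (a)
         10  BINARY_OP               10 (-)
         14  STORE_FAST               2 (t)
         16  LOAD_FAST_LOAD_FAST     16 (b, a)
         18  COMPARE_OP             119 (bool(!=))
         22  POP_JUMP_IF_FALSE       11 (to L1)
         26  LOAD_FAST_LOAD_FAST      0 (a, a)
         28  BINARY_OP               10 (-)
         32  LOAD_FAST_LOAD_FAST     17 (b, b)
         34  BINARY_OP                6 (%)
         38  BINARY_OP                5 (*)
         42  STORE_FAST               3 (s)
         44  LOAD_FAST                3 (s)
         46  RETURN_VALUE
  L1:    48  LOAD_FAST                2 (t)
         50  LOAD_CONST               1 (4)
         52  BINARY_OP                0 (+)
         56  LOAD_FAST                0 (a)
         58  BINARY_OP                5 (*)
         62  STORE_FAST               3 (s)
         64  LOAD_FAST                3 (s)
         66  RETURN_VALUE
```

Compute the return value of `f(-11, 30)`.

0

LOAD_FAST_LOAD_FAST b,a → push 30,-11. Stack: [30, -11]
BINARY_OP - → 30 - -11 = 41. Stack: [41]
LOAD_FAST a → push -11. Stack: [41, -11]
BINARY_OP - → 41 - -11 = 52. Stack: [52]
STORE_FAST t → t=52. Stack: []
LOAD_FAST_LOAD_FAST b,a → push 30,-11. Stack: [30, -11]
COMPARE_OP bool(!=) → 30 vs -11 = True. Stack: [True]
POP_JUMP_IF_FALSE → pop True; no jump. Stack: []
LOAD_FAST_LOAD_FAST a,a → push -11,-11. Stack: [-11, -11]
BINARY_OP - → -11 - -11 = 0. Stack: [0]
LOAD_FAST_LOAD_FAST b,b → push 30,30. Stack: [0, 30, 30]
BINARY_OP % → 30 % 30 = 0. Stack: [0, 0]
BINARY_OP * → 0 * 0 = 0. Stack: [0]
STORE_FAST s → s=0. Stack: []
LOAD_FAST s → push 0. Stack: [0]
RETURN_VALUE → return 0.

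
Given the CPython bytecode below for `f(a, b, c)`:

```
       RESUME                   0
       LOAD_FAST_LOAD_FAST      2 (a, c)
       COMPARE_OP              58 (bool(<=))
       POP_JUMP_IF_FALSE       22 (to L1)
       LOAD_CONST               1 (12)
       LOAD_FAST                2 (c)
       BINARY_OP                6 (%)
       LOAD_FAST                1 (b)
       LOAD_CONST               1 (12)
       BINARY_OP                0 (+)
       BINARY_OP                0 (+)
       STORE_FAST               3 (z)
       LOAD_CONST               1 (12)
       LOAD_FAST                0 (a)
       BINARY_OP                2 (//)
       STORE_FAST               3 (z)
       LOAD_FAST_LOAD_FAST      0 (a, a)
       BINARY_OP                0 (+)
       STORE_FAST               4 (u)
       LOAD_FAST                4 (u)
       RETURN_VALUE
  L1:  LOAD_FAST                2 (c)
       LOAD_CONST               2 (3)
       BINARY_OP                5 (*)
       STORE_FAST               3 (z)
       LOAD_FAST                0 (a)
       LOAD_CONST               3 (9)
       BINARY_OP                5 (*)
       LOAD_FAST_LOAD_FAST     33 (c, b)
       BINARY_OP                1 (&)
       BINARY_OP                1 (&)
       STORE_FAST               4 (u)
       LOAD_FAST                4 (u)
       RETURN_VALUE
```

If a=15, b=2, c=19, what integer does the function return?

LOAD_FAST_LOAD_FAST a,c → push 15,19. Stack: [15, 19]
COMPARE_OP bool(<=) → 15 vs 19 = True. Stack: [True]
POP_JUMP_IF_FALSE → pop True; no jump. Stack: []
LOAD_CONST → push 12. Stack: [12]
LOAD_FAST c → push 19. Stack: [12, 19]
BINARY_OP % → 12 % 19 = 12. Stack: [12]
LOAD_FAST b → push 2. Stack: [12, 2]
LOAD_CONST → push 12. Stack: [12, 2, 12]
BINARY_OP + → 2 + 12 = 14. Stack: [12, 14]
BINARY_OP + → 12 + 14 = 26. Stack: [26]
STORE_FAST z → z=26. Stack: []
LOAD_CONST → push 12. Stack: [12]
LOAD_FAST a → push 15. Stack: [12, 15]
BINARY_OP // → 12 // 15 = 0. Stack: [0]
STORE_FAST z → z=0. Stack: []
LOAD_FAST_LOAD_FAST a,a → push 15,15. Stack: [15, 15]
BINARY_OP + → 15 + 15 = 30. Stack: [30]
STORE_FAST u → u=30. Stack: []
LOAD_FAST u → push 30. Stack: [30]
RETURN_VALUE → return 30.

30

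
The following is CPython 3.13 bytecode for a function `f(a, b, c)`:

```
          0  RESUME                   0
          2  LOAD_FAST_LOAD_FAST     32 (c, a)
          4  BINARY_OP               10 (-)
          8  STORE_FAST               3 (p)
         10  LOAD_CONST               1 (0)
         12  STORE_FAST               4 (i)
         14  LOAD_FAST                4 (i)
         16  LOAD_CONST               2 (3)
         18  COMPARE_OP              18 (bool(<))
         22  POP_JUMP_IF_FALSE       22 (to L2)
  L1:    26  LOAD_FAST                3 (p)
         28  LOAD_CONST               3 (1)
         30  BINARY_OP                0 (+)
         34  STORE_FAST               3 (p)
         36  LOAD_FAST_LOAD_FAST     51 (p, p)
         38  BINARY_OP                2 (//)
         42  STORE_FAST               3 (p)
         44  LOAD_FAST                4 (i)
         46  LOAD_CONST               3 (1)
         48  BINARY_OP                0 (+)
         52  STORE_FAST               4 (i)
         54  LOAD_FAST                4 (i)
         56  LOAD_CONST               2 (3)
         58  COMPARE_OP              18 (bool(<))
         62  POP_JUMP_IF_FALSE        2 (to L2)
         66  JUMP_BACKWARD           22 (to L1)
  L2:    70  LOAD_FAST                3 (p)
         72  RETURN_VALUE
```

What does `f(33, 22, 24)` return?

1

LOAD_FAST_LOAD_FAST c,a → push 24,33. Stack: [24, 33]
BINARY_OP - → 24 - 33 = -9. Stack: [-9]
STORE_FAST p → p=-9. Stack: []
LOAD_CONST → push 0. Stack: [0]
STORE_FAST i → i=0. Stack: []
LOAD_FAST i → push 0. Stack: [0]
LOAD_CONST → push 3. Stack: [0, 3]
COMPARE_OP bool(<) → 0 vs 3 = True. Stack: [True]
POP_JUMP_IF_FALSE → pop True; no jump. Stack: []
LOAD_FAST p → push -9. Stack: [-9]
LOAD_CONST → push 1. Stack: [-9, 1]
BINARY_OP + → -9 + 1 = -8. Stack: [-8]
STORE_FAST p → p=-8. Stack: []
LOAD_FAST_LOAD_FAST p,p → push -8,-8. Stack: [-8, -8]
BINARY_OP // → -8 // -8 = 1. Stack: [1]
STORE_FAST p → p=1. Stack: []
LOAD_FAST i → push 0. Stack: [0]
LOAD_CONST → push 1. Stack: [0, 1]
BINARY_OP + → 0 + 1 = 1. Stack: [1]
STORE_FAST i → i=1. Stack: []
LOAD_FAST i → push 1. Stack: [1]
LOAD_CONST → push 3. Stack: [1, 3]
COMPARE_OP bool(<) → 1 vs 3 = True. Stack: [True]
POP_JUMP_IF_FALSE → pop True; no jump. Stack: []
LOAD_FAST p → push 1. Stack: [1]
LOAD_CONST → push 1. Stack: [1, 1]
BINARY_OP + → 1 + 1 = 2. Stack: [2]
STORE_FAST p → p=2. Stack: []
LOAD_FAST_LOAD_FAST p,p → push 2,2. Stack: [2, 2]
BINARY_OP // → 2 // 2 = 1. Stack: [1]
STORE_FAST p → p=1. Stack: []
LOAD_FAST i → push 1. Stack: [1]
LOAD_CONST → push 1. Stack: [1, 1]
BINARY_OP + → 1 + 1 = 2. Stack: [2]
STORE_FAST i → i=2. Stack: []
LOAD_FAST i → push 2. Stack: [2]
LOAD_CONST → push 3. Stack: [2, 3]
COMPARE_OP bool(<) → 2 vs 3 = True. Stack: [True]
POP_JUMP_IF_FALSE → pop True; no jump. Stack: []
LOAD_FAST p → push 1. Stack: [1]
LOAD_CONST → push 1. Stack: [1, 1]
BINARY_OP + → 1 + 1 = 2. Stack: [2]
STORE_FAST p → p=2. Stack: []
LOAD_FAST_LOAD_FAST p,p → push 2,2. Stack: [2, 2]
BINARY_OP // → 2 // 2 = 1. Stack: [1]
STORE_FAST p → p=1. Stack: []
LOAD_FAST i → push 2. Stack: [2]
LOAD_CONST → push 1. Stack: [2, 1]
BINARY_OP + → 2 + 1 = 3. Stack: [3]
STORE_FAST i → i=3. Stack: []
LOAD_FAST i → push 3. Stack: [3]
LOAD_CONST → push 3. Stack: [3, 3]
COMPARE_OP bool(<) → 3 vs 3 = False. Stack: [False]
POP_JUMP_IF_FALSE → pop False; jump. Stack: []
LOAD_FAST p → push 1. Stack: [1]
RETURN_VALUE → return 1.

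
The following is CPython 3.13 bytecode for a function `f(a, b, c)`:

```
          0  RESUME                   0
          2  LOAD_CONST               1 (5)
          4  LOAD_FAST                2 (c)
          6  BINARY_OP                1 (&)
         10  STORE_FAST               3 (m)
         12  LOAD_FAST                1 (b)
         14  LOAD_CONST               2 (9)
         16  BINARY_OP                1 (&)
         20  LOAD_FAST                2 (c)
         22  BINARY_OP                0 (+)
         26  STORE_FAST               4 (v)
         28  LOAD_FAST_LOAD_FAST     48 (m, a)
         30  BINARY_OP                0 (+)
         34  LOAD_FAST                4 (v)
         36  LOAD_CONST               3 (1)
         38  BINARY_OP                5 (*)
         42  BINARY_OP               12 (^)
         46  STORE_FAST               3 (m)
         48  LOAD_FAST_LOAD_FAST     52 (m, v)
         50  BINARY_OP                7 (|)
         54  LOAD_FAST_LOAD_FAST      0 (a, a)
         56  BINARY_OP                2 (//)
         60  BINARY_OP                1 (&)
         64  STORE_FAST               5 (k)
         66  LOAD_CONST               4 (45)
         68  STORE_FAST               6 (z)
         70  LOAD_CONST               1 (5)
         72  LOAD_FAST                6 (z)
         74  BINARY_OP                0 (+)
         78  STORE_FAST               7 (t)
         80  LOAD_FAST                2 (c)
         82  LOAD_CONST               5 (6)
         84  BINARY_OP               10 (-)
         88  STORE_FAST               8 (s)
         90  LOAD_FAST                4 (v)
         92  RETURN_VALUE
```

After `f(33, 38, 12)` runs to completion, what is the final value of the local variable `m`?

LOAD_CONST → push 5. Stack: [5]
LOAD_FAST c → push 12. Stack: [5, 12]
BINARY_OP & → 5 & 12 = 4. Stack: [4]
STORE_FAST m → m=4. Stack: []
LOAD_FAST b → push 38. Stack: [38]
LOAD_CONST → push 9. Stack: [38, 9]
BINARY_OP & → 38 & 9 = 0. Stack: [0]
LOAD_FAST c → push 12. Stack: [0, 12]
BINARY_OP + → 0 + 12 = 12. Stack: [12]
STORE_FAST v → v=12. Stack: []
LOAD_FAST_LOAD_FAST m,a → push 4,33. Stack: [4, 33]
BINARY_OP + → 4 + 33 = 37. Stack: [37]
LOAD_FAST v → push 12. Stack: [37, 12]
LOAD_CONST → push 1. Stack: [37, 12, 1]
BINARY_OP * → 12 * 1 = 12. Stack: [37, 12]
BINARY_OP ^ → 37 ^ 12 = 41. Stack: [41]
STORE_FAST m → m=41. Stack: []
LOAD_FAST_LOAD_FAST m,v → push 41,12. Stack: [41, 12]
BINARY_OP | → 41 | 12 = 45. Stack: [45]
LOAD_FAST_LOAD_FAST a,a → push 33,33. Stack: [45, 33, 33]
BINARY_OP // → 33 // 33 = 1. Stack: [45, 1]
BINARY_OP & → 45 & 1 = 1. Stack: [1]
STORE_FAST k → k=1. Stack: []
LOAD_CONST → push 45. Stack: [45]
STORE_FAST z → z=45. Stack: []
LOAD_CONST → push 5. Stack: [5]
LOAD_FAST z → push 45. Stack: [5, 45]
BINARY_OP + → 5 + 45 = 50. Stack: [50]
STORE_FAST t → t=50. Stack: []
LOAD_FAST c → push 12. Stack: [12]
LOAD_CONST → push 6. Stack: [12, 6]
BINARY_OP - → 12 - 6 = 6. Stack: [6]
STORE_FAST s → s=6. Stack: []
LOAD_FAST v → push 12. Stack: [12]
RETURN_VALUE → return 12.

41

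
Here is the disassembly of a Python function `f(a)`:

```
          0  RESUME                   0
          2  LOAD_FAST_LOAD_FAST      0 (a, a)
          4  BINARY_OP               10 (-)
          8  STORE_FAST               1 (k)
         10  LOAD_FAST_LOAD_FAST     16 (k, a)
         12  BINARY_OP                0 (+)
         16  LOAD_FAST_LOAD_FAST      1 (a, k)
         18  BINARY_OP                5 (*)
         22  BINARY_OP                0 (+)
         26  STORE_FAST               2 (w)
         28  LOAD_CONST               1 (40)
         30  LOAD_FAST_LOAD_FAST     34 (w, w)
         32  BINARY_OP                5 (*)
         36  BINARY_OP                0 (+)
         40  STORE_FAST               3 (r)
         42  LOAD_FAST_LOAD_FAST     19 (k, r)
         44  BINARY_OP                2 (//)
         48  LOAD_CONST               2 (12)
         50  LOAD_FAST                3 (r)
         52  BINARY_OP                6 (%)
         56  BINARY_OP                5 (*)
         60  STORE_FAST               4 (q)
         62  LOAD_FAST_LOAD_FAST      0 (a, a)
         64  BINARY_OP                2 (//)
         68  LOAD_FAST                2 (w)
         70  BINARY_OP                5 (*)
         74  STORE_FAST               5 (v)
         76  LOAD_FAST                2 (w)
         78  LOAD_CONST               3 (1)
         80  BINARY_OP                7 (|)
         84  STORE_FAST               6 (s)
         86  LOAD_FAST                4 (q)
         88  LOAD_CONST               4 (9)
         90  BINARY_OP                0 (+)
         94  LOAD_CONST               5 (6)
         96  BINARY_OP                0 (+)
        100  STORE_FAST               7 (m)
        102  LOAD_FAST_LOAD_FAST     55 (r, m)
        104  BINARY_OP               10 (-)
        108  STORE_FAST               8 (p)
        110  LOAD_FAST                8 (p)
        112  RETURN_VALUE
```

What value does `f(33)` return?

LOAD_FAST_LOAD_FAST a,a → push 33,33. Stack: [33, 33]
BINARY_OP - → 33 - 33 = 0. Stack: [0]
STORE_FAST k → k=0. Stack: []
LOAD_FAST_LOAD_FAST k,a → push 0,33. Stack: [0, 33]
BINARY_OP + → 0 + 33 = 33. Stack: [33]
LOAD_FAST_LOAD_FAST a,k → push 33,0. Stack: [33, 33, 0]
BINARY_OP * → 33 * 0 = 0. Stack: [33, 0]
BINARY_OP + → 33 + 0 = 33. Stack: [33]
STORE_FAST w → w=33. Stack: []
LOAD_CONST → push 40. Stack: [40]
LOAD_FAST_LOAD_FAST w,w → push 33,33. Stack: [40, 33, 33]
BINARY_OP * → 33 * 33 = 1089. Stack: [40, 1089]
BINARY_OP + → 40 + 1089 = 1129. Stack: [1129]
STORE_FAST r → r=1129. Stack: []
LOAD_FAST_LOAD_FAST k,r → push 0,1129. Stack: [0, 1129]
BINARY_OP // → 0 // 1129 = 0. Stack: [0]
LOAD_CONST → push 12. Stack: [0, 12]
LOAD_FAST r → push 1129. Stack: [0, 12, 1129]
BINARY_OP % → 12 % 1129 = 12. Stack: [0, 12]
BINARY_OP * → 0 * 12 = 0. Stack: [0]
STORE_FAST q → q=0. Stack: []
LOAD_FAST_LOAD_FAST a,a → push 33,33. Stack: [33, 33]
BINARY_OP // → 33 // 33 = 1. Stack: [1]
LOAD_FAST w → push 33. Stack: [1, 33]
BINARY_OP * → 1 * 33 = 33. Stack: [33]
STORE_FAST v → v=33. Stack: []
LOAD_FAST w → push 33. Stack: [33]
LOAD_CONST → push 1. Stack: [33, 1]
BINARY_OP | → 33 | 1 = 33. Stack: [33]
STORE_FAST s → s=33. Stack: []
LOAD_FAST q → push 0. Stack: [0]
LOAD_CONST → push 9. Stack: [0, 9]
BINARY_OP + → 0 + 9 = 9. Stack: [9]
LOAD_CONST → push 6. Stack: [9, 6]
BINARY_OP + → 9 + 6 = 15. Stack: [15]
STORE_FAST m → m=15. Stack: []
LOAD_FAST_LOAD_FAST r,m → push 1129,15. Stack: [1129, 15]
BINARY_OP - → 1129 - 15 = 1114. Stack: [1114]
STORE_FAST p → p=1114. Stack: []
LOAD_FAST p → push 1114. Stack: [1114]
RETURN_VALUE → return 1114.

1114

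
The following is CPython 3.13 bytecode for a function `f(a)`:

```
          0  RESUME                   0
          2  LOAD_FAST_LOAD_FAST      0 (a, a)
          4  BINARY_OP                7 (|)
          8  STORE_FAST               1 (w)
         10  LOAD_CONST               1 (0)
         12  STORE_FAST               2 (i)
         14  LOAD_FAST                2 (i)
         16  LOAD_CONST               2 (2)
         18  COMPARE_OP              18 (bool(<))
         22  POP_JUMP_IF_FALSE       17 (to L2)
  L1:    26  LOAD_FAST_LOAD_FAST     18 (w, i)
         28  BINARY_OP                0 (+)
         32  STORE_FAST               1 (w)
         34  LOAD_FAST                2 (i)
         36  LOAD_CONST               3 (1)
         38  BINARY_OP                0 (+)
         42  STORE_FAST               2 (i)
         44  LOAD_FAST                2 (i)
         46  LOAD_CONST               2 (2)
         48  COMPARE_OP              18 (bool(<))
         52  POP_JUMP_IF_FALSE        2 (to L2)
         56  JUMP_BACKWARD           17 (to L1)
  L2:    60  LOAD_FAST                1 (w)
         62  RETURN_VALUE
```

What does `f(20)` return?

21

LOAD_FAST_LOAD_FAST a,a → push 20,20. Stack: [20, 20]
BINARY_OP | → 20 | 20 = 20. Stack: [20]
STORE_FAST w → w=20. Stack: []
LOAD_CONST → push 0. Stack: [0]
STORE_FAST i → i=0. Stack: []
LOAD_FAST i → push 0. Stack: [0]
LOAD_CONST → push 2. Stack: [0, 2]
COMPARE_OP bool(<) → 0 vs 2 = True. Stack: [True]
POP_JUMP_IF_FALSE → pop True; no jump. Stack: []
LOAD_FAST_LOAD_FAST w,i → push 20,0. Stack: [20, 0]
BINARY_OP + → 20 + 0 = 20. Stack: [20]
STORE_FAST w → w=20. Stack: []
LOAD_FAST i → push 0. Stack: [0]
LOAD_CONST → push 1. Stack: [0, 1]
BINARY_OP + → 0 + 1 = 1. Stack: [1]
STORE_FAST i → i=1. Stack: []
LOAD_FAST i → push 1. Stack: [1]
LOAD_CONST → push 2. Stack: [1, 2]
COMPARE_OP bool(<) → 1 vs 2 = True. Stack: [True]
POP_JUMP_IF_FALSE → pop True; no jump. Stack: []
LOAD_FAST_LOAD_FAST w,i → push 20,1. Stack: [20, 1]
BINARY_OP + → 20 + 1 = 21. Stack: [21]
STORE_FAST w → w=21. Stack: []
LOAD_FAST i → push 1. Stack: [1]
LOAD_CONST → push 1. Stack: [1, 1]
BINARY_OP + → 1 + 1 = 2. Stack: [2]
STORE_FAST i → i=2. Stack: []
LOAD_FAST i → push 2. Stack: [2]
LOAD_CONST → push 2. Stack: [2, 2]
COMPARE_OP bool(<) → 2 vs 2 = False. Stack: [False]
POP_JUMP_IF_FALSE → pop False; jump. Stack: []
LOAD_FAST w → push 21. Stack: [21]
RETURN_VALUE → return 21.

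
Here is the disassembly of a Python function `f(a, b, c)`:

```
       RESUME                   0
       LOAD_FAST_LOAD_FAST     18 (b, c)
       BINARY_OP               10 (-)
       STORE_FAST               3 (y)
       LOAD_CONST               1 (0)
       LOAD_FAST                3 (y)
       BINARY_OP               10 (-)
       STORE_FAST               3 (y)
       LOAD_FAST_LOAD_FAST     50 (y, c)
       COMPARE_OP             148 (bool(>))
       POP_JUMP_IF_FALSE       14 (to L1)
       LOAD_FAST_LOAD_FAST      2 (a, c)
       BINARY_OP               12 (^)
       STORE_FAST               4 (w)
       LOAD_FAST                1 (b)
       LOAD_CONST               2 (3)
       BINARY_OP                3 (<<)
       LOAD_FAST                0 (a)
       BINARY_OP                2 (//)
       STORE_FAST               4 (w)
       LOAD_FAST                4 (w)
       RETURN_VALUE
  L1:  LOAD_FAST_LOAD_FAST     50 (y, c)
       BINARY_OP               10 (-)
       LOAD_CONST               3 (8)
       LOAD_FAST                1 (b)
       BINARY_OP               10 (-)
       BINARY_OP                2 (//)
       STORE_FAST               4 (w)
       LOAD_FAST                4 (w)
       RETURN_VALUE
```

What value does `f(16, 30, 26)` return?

LOAD_FAST_LOAD_FAST b,c → push 30,26. Stack: [30, 26]
BINARY_OP - → 30 - 26 = 4. Stack: [4]
STORE_FAST y → y=4. Stack: []
LOAD_CONST → push 0. Stack: [0]
LOAD_FAST y → push 4. Stack: [0, 4]
BINARY_OP - → 0 - 4 = -4. Stack: [-4]
STORE_FAST y → y=-4. Stack: []
LOAD_FAST_LOAD_FAST y,c → push -4,26. Stack: [-4, 26]
COMPARE_OP bool(>) → -4 vs 26 = False. Stack: [False]
POP_JUMP_IF_FALSE → pop False; jump. Stack: []
LOAD_FAST_LOAD_FAST y,c → push -4,26. Stack: [-4, 26]
BINARY_OP - → -4 - 26 = -30. Stack: [-30]
LOAD_CONST → push 8. Stack: [-30, 8]
LOAD_FAST b → push 30. Stack: [-30, 8, 30]
BINARY_OP - → 8 - 30 = -22. Stack: [-30, -22]
BINARY_OP // → -30 // -22 = 1. Stack: [1]
STORE_FAST w → w=1. Stack: []
LOAD_FAST w → push 1. Stack: [1]
RETURN_VALUE → return 1.

1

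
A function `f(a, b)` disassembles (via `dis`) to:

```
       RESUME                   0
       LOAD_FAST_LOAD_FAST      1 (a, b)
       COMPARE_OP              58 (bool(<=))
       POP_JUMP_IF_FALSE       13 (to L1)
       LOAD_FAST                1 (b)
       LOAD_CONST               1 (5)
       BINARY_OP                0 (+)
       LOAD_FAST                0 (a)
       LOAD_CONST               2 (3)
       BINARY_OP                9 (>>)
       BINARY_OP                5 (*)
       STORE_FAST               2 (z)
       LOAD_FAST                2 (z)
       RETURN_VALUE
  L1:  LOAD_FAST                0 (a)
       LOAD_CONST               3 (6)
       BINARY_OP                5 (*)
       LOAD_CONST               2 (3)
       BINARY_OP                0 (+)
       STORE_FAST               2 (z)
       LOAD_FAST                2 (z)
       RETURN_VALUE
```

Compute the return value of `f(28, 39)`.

LOAD_FAST_LOAD_FAST a,b → push 28,39. Stack: [28, 39]
COMPARE_OP bool(<=) → 28 vs 39 = True. Stack: [True]
POP_JUMP_IF_FALSE → pop True; no jump. Stack: []
LOAD_FAST b → push 39. Stack: [39]
LOAD_CONST → push 5. Stack: [39, 5]
BINARY_OP + → 39 + 5 = 44. Stack: [44]
LOAD_FAST a → push 28. Stack: [44, 28]
LOAD_CONST → push 3. Stack: [44, 28, 3]
BINARY_OP >> → 28 >> 3 = 3. Stack: [44, 3]
BINARY_OP * → 44 * 3 = 132. Stack: [132]
STORE_FAST z → z=132. Stack: []
LOAD_FAST z → push 132. Stack: [132]
RETURN_VALUE → return 132.

132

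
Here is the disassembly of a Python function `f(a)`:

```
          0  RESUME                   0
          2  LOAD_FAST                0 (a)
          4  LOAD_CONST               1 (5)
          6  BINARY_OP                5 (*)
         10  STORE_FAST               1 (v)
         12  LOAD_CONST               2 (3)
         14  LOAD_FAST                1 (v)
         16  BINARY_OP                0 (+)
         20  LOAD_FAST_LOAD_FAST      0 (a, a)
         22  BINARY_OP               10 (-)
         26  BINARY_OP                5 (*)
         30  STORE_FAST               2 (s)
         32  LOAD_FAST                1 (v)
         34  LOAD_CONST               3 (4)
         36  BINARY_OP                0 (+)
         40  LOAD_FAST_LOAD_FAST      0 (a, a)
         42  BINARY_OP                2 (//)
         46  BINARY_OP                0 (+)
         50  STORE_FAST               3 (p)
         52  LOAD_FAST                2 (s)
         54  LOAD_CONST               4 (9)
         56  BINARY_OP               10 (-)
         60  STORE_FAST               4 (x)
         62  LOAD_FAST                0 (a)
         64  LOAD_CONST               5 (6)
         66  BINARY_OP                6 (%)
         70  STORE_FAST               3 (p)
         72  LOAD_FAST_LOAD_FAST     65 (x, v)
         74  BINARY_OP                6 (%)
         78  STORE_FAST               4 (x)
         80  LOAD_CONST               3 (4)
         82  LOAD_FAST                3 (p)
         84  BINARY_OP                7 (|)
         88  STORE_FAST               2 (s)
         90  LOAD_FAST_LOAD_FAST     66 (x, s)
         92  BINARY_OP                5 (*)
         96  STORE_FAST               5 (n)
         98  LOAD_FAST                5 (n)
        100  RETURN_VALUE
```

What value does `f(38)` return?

1086

LOAD_FAST a → push 38. Stack: [38]
LOAD_CONST → push 5. Stack: [38, 5]
BINARY_OP * → 38 * 5 = 190. Stack: [190]
STORE_FAST v → v=190. Stack: []
LOAD_CONST → push 3. Stack: [3]
LOAD_FAST v → push 190. Stack: [3, 190]
BINARY_OP + → 3 + 190 = 193. Stack: [193]
LOAD_FAST_LOAD_FAST a,a → push 38,38. Stack: [193, 38, 38]
BINARY_OP - → 38 - 38 = 0. Stack: [193, 0]
BINARY_OP * → 193 * 0 = 0. Stack: [0]
STORE_FAST s → s=0. Stack: []
LOAD_FAST v → push 190. Stack: [190]
LOAD_CONST → push 4. Stack: [190, 4]
BINARY_OP + → 190 + 4 = 194. Stack: [194]
LOAD_FAST_LOAD_FAST a,a → push 38,38. Stack: [194, 38, 38]
BINARY_OP // → 38 // 38 = 1. Stack: [194, 1]
BINARY_OP + → 194 + 1 = 195. Stack: [195]
STORE_FAST p → p=195. Stack: []
LOAD_FAST s → push 0. Stack: [0]
LOAD_CONST → push 9. Stack: [0, 9]
BINARY_OP - → 0 - 9 = -9. Stack: [-9]
STORE_FAST x → x=-9. Stack: []
LOAD_FAST a → push 38. Stack: [38]
LOAD_CONST → push 6. Stack: [38, 6]
BINARY_OP % → 38 % 6 = 2. Stack: [2]
STORE_FAST p → p=2. Stack: []
LOAD_FAST_LOAD_FAST x,v → push -9,190. Stack: [-9, 190]
BINARY_OP % → -9 % 190 = 181. Stack: [181]
STORE_FAST x → x=181. Stack: []
LOAD_CONST → push 4. Stack: [4]
LOAD_FAST p → push 2. Stack: [4, 2]
BINARY_OP | → 4 | 2 = 6. Stack: [6]
STORE_FAST s → s=6. Stack: []
LOAD_FAST_LOAD_FAST x,s → push 181,6. Stack: [181, 6]
BINARY_OP * → 181 * 6 = 1086. Stack: [1086]
STORE_FAST n → n=1086. Stack: []
LOAD_FAST n → push 1086. Stack: [1086]
RETURN_VALUE → return 1086.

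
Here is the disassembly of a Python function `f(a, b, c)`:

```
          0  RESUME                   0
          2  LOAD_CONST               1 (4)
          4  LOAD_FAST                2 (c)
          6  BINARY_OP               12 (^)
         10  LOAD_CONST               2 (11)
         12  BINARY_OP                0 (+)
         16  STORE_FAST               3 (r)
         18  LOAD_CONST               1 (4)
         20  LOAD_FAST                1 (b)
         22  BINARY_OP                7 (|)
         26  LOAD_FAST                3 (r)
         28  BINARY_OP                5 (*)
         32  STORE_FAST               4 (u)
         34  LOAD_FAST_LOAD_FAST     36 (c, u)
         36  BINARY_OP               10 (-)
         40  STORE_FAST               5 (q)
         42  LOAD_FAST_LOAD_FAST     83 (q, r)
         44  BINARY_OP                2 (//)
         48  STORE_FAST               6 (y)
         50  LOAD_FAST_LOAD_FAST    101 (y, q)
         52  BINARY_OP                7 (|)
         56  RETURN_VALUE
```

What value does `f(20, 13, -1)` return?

-13

LOAD_CONST → push 4. Stack: [4]
LOAD_FAST c → push -1. Stack: [4, -1]
BINARY_OP ^ → 4 ^ -1 = -5. Stack: [-5]
LOAD_CONST → push 11. Stack: [-5, 11]
BINARY_OP + → -5 + 11 = 6. Stack: [6]
STORE_FAST r → r=6. Stack: []
LOAD_CONST → push 4. Stack: [4]
LOAD_FAST b → push 13. Stack: [4, 13]
BINARY_OP | → 4 | 13 = 13. Stack: [13]
LOAD_FAST r → push 6. Stack: [13, 6]
BINARY_OP * → 13 * 6 = 78. Stack: [78]
STORE_FAST u → u=78. Stack: []
LOAD_FAST_LOAD_FAST c,u → push -1,78. Stack: [-1, 78]
BINARY_OP - → -1 - 78 = -79. Stack: [-79]
STORE_FAST q → q=-79. Stack: []
LOAD_FAST_LOAD_FAST q,r → push -79,6. Stack: [-79, 6]
BINARY_OP // → -79 // 6 = -14. Stack: [-14]
STORE_FAST y → y=-14. Stack: []
LOAD_FAST_LOAD_FAST y,q → push -14,-79. Stack: [-14, -79]
BINARY_OP | → -14 | -79 = -13. Stack: [-13]
RETURN_VALUE → return -13.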